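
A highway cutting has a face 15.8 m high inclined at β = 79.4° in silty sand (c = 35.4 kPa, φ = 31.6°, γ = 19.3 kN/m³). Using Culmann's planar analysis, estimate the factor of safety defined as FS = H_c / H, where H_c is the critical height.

FS = 1.18

H_c = (4c/γ) · sinβ cosφ / [1 − cos(β − φ)]
    = (4·35.4/19.3) · sin79.4°·cos31.6° / [1 − cos47.8°]
    = 7.337 · 0.8372 / 0.3283 = 18.71 m
FS = H_c / H = 18.71 / 15.8 = 1.184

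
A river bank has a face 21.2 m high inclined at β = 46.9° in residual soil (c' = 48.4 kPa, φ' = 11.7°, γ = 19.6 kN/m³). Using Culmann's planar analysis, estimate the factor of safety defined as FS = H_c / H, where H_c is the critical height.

H_c = (4c'/γ) · sinβ cosφ' / [1 − cos(β − φ')]
    = (4·48.4/19.6) · sin46.9°·cos11.7° / [1 − cos35.2°]
    = 9.878 · 0.7150 / 0.1829 = 38.62 m
FS = H_c / H = 38.62 / 21.2 = 1.822

FS = 1.82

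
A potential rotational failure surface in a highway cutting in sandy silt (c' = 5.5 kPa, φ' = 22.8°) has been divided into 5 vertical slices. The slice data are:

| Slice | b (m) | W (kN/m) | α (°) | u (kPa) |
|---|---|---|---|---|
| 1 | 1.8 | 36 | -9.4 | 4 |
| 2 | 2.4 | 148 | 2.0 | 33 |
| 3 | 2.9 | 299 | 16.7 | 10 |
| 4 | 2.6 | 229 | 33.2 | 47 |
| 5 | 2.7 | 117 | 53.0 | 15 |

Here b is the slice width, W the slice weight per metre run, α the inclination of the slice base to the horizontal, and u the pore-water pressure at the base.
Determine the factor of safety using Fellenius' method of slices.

Ordinary method of slices: FS = Σ[c'·Δl_i + (W_i cosα_i − u_i·Δl_i)·tanφ'] / Σ W_i sinα_i, with Δl_i = b_i / cosα_i.
Slice 1: Δl = 1.8/cos(-9.4°) = 1.824 m; N'_1 = 36·cos(-9.4°) − 4·1.824 = 28.2; c'Δl = 10.03; W sinα = -5.9
Slice 2: Δl = 2.4/cos2.0° = 2.401 m; N'_2 = 148·cos2.0° − 33·2.401 = 68.7; c'Δl = 13.21; W sinα = 5.2
Slice 3: Δl = 2.9/cos16.7° = 3.028 m; N'_3 = 299·cos16.7° − 10·3.028 = 256.1; c'Δl = 16.65; W sinα = 85.9
Slice 4: Δl = 2.6/cos33.2° = 3.107 m; N'_4 = 229·cos33.2° − 47·3.107 = 45.6; c'Δl = 17.09; W sinα = 125.4
Slice 5: Δl = 2.7/cos53.0° = 4.486 m; N'_5 = 117·cos53.0° − 15·4.486 = 3.1; c'Δl = 24.68; W sinα = 93.4
Σc'Δl = 81.7 kN/m; ΣN' = 401.7 kN/m; ΣW sinα = 304.0 kN/m
Resisting = 81.7 + 401.7·tan22.8° = 81.7 + 168.9 = 250.5 kN/m
FS = 250.5 / 304.0 = 0.824

FS = 0.82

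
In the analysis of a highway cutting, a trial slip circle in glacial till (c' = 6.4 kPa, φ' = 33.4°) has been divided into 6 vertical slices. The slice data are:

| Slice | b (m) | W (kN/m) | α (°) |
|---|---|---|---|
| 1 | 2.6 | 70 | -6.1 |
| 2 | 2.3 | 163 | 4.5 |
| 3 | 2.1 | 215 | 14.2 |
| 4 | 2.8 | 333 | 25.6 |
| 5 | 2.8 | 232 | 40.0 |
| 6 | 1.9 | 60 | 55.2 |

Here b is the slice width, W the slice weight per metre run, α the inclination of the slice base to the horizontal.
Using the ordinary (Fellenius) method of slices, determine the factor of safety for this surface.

Ordinary method of slices: FS = Σ[c'·Δl_i + (W_i cosα_i)·tanφ'] / Σ W_i sinα_i, with Δl_i = b_i / cosα_i.
Slice 1: Δl = 2.6/cos(-6.1°) = 2.615 m; N'_1 = 70·cos(-6.1°) = 69.6; c'Δl = 16.73; W sinα = -7.4
Slice 2: Δl = 2.3/cos4.5° = 2.307 m; N'_2 = 163·cos4.5° = 162.5; c'Δl = 14.77; W sinα = 12.8
Slice 3: Δl = 2.1/cos14.2° = 2.166 m; N'_3 = 215·cos14.2° = 208.4; c'Δl = 13.86; W sinα = 52.7
Slice 4: Δl = 2.8/cos25.6° = 3.105 m; N'_4 = 333·cos25.6° = 300.3; c'Δl = 19.87; W sinα = 143.9
Slice 5: Δl = 2.8/cos40.0° = 3.655 m; N'_5 = 232·cos40.0° = 177.7; c'Δl = 23.39; W sinα = 149.1
Slice 6: Δl = 1.9/cos55.2° = 3.329 m; N'_6 = 60·cos55.2° = 34.2; c'Δl = 21.31; W sinα = 49.3
Σc'Δl = 109.9 kN/m; ΣN' = 952.8 kN/m; ΣW sinα = 400.4 kN/m
Resisting = 109.9 + 952.8·tan33.4° = 109.9 + 628.3 = 738.2 kN/m
FS = 738.2 / 400.4 = 1.844

FS = 1.84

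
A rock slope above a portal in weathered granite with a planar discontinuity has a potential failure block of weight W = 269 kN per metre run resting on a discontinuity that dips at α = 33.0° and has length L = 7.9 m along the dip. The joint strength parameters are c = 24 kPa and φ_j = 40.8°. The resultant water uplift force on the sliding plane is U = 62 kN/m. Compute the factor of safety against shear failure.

FS = 2.26

Resolving the block weight along and normal to the plane and applying the Mohr–Coulomb strength on the joint:
N' = W cosα − U = 269·cos33.0° − 62 = 163.6 kN/m
Driving force T = W sinα = 269·sin33.0° = 146.5 kN/m
Resisting force R = c·L + N'·tanφ_j = 24·7.9 + 163.6·tan40.8° = 189.6 + 141.2 = 330.8 kN/m
FS = R / T = 330.8 / 146.5 = 2.258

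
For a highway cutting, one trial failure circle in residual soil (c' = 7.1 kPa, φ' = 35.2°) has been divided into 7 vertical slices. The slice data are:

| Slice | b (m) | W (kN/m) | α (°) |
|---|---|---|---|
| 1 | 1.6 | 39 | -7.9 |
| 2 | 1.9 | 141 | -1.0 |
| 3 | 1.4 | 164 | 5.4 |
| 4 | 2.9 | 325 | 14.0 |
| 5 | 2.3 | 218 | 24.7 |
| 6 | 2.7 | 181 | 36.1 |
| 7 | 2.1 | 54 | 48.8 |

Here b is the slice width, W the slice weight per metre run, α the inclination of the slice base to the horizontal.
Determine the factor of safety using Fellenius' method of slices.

FS = 2.63

Ordinary method of slices: FS = Σ[c'·Δl_i + (W_i cosα_i)·tanφ'] / Σ W_i sinα_i, with Δl_i = b_i / cosα_i.
Slice 1: Δl = 1.6/cos(-7.9°) = 1.615 m; N'_1 = 39·cos(-7.9°) = 38.6; c'Δl = 11.47; W sinα = -5.4
Slice 2: Δl = 1.9/cos(-1.0°) = 1.900 m; N'_2 = 141·cos(-1.0°) = 141.0; c'Δl = 13.49; W sinα = -2.5
Slice 3: Δl = 1.4/cos5.4° = 1.406 m; N'_3 = 164·cos5.4° = 163.3; c'Δl = 9.98; W sinα = 15.4
Slice 4: Δl = 2.9/cos14.0° = 2.989 m; N'_4 = 325·cos14.0° = 315.3; c'Δl = 21.22; W sinα = 78.6
Slice 5: Δl = 2.3/cos24.7° = 2.532 m; N'_5 = 218·cos24.7° = 198.1; c'Δl = 17.97; W sinα = 91.1
Slice 6: Δl = 2.7/cos36.1° = 3.342 m; N'_6 = 181·cos36.1° = 146.2; c'Δl = 23.73; W sinα = 106.6
Slice 7: Δl = 2.1/cos48.8° = 3.188 m; N'_7 = 54·cos48.8° = 35.6; c'Δl = 22.64; W sinα = 40.6
Σc'Δl = 120.5 kN/m; ΣN' = 1038.1 kN/m; ΣW sinα = 324.6 kN/m
Resisting = 120.5 + 1038.1·tan35.2° = 120.5 + 732.3 = 852.8 kN/m
FS = 852.8 / 324.6 = 2.627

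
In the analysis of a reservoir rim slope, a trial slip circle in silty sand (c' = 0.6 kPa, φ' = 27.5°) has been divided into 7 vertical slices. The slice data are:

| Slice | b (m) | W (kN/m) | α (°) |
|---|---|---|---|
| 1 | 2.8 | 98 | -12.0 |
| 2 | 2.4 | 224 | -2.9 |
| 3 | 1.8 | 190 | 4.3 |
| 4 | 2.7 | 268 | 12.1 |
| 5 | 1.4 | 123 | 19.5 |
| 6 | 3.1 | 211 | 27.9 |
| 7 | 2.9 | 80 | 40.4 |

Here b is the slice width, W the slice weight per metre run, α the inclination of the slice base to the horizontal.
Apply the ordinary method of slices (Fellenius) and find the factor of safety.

FS = 2.61

Ordinary method of slices: FS = Σ[c'·Δl_i + (W_i cosα_i)·tanφ'] / Σ W_i sinα_i, with Δl_i = b_i / cosα_i.
Slice 1: Δl = 2.8/cos(-12.0°) = 2.863 m; N'_1 = 98·cos(-12.0°) = 95.9; c'Δl = 1.72; W sinα = -20.4
Slice 2: Δl = 2.4/cos(-2.9°) = 2.403 m; N'_2 = 224·cos(-2.9°) = 223.7; c'Δl = 1.44; W sinα = -11.3
Slice 3: Δl = 1.8/cos4.3° = 1.805 m; N'_3 = 190·cos4.3° = 189.5; c'Δl = 1.08; W sinα = 14.2
Slice 4: Δl = 2.7/cos12.1° = 2.761 m; N'_4 = 268·cos12.1° = 262.0; c'Δl = 1.66; W sinα = 56.2
Slice 5: Δl = 1.4/cos19.5° = 1.485 m; N'_5 = 123·cos19.5° = 115.9; c'Δl = 0.89; W sinα = 41.1
Slice 6: Δl = 3.1/cos27.9° = 3.508 m; N'_6 = 211·cos27.9° = 186.5; c'Δl = 2.10; W sinα = 98.7
Slice 7: Δl = 2.9/cos40.4° = 3.808 m; N'_7 = 80·cos40.4° = 60.9; c'Δl = 2.28; W sinα = 51.8
Σc'Δl = 11.2 kN/m; ΣN' = 1134.4 kN/m; ΣW sinα = 230.4 kN/m
Resisting = 11.2 + 1134.4·tan27.5° = 11.2 + 590.5 = 601.7 kN/m
FS = 601.7 / 230.4 = 2.612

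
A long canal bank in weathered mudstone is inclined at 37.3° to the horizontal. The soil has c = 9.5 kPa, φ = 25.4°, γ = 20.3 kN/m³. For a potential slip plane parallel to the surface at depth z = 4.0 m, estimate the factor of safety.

For an infinite slope with a slip plane parallel to the surface (no pore pressure): FS = [c + γz cos²β tanφ] / [γz sinβ cosβ].
γz = 20.3·4.0 = 81.20 kN/m²
Numerator = 9.5 + 81.20·cos²37.3°·tan25.4° = 9.5 + 81.20·0.6328·0.4748 = 33.898 kPa
Denominator = 81.20·sin37.3°·cos37.3° = 81.20·0.6060·0.7955 = 39.142 kPa
FS = 33.898 / 39.142 = 0.866

FS = 0.87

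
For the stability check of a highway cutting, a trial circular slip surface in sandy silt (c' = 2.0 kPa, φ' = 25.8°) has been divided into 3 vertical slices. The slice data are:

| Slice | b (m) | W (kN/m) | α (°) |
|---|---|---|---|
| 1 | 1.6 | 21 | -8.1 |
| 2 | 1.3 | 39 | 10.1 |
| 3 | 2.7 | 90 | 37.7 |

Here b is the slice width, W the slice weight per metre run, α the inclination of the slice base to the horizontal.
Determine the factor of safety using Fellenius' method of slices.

Ordinary method of slices: FS = Σ[c'·Δl_i + (W_i cosα_i)·tanφ'] / Σ W_i sinα_i, with Δl_i = b_i / cosα_i.
Slice 1: Δl = 1.6/cos(-8.1°) = 1.616 m; N'_1 = 21·cos(-8.1°) = 20.8; c'Δl = 3.23; W sinα = -3.0
Slice 2: Δl = 1.3/cos10.1° = 1.320 m; N'_2 = 39·cos10.1° = 38.4; c'Δl = 2.64; W sinα = 6.8
Slice 3: Δl = 2.7/cos37.7° = 3.412 m; N'_3 = 90·cos37.7° = 71.2; c'Δl = 6.82; W sinα = 55.0
Σc'Δl = 12.7 kN/m; ΣN' = 130.4 kN/m; ΣW sinα = 58.9 kN/m
Resisting = 12.7 + 130.4·tan25.8° = 12.7 + 63.0 = 75.7 kN/m
FS = 75.7 / 58.9 = 1.285

FS = 1.29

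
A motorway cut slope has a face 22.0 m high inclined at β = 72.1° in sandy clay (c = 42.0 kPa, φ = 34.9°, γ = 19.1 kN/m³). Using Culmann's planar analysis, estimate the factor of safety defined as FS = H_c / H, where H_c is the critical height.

H_c = (4c/γ) · sinβ cosφ / [1 − cos(β − φ)]
    = (4·42.0/19.1) · sin72.1°·cos34.9° / [1 − cos37.2°]
    = 8.796 · 0.7805 / 0.2035 = 33.74 m
FS = H_c / H = 33.74 / 22.0 = 1.534

FS = 1.53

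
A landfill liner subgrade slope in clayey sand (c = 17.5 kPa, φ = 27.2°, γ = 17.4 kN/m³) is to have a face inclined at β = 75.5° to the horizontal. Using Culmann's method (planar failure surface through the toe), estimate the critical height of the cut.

Culmann's analysis gives the critical failure plane at α_cr = (β + φ)/2 = (75.5 + 27.2)/2 = 51.4°, and the critical height
H_c = (4c/γ) · sinβ cosφ / [1 − cos(β − φ)]
    = (4·17.5/17.4) · sin75.5°·cos27.2° / [1 − cos(48.3°)]
    = 4.023 · 0.9681·0.8894 / [1 − 0.6652]
    = 4.023 · 0.8611 / 0.3348
    = 10.35 m

H_c = 10.35 m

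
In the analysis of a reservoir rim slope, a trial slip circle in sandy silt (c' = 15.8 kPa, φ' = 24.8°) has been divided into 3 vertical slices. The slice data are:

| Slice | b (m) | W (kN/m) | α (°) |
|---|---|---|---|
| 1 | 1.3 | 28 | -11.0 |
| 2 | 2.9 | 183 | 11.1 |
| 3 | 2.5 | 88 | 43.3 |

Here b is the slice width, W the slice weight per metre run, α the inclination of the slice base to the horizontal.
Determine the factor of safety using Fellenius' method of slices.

FS = 2.74

Ordinary method of slices: FS = Σ[c'·Δl_i + (W_i cosα_i)·tanφ'] / Σ W_i sinα_i, with Δl_i = b_i / cosα_i.
Slice 1: Δl = 1.3/cos(-11.0°) = 1.324 m; N'_1 = 28·cos(-11.0°) = 27.5; c'Δl = 20.92; W sinα = -5.3
Slice 2: Δl = 2.9/cos11.1° = 2.955 m; N'_2 = 183·cos11.1° = 179.6; c'Δl = 46.69; W sinα = 35.2
Slice 3: Δl = 2.5/cos43.3° = 3.435 m; N'_3 = 88·cos43.3° = 64.0; c'Δl = 54.28; W sinα = 60.4
Σc'Δl = 121.9 kN/m; ΣN' = 271.1 kN/m; ΣW sinα = 90.2 kN/m
Resisting = 121.9 + 271.1·tan24.8° = 121.9 + 125.3 = 247.2 kN/m
FS = 247.2 / 90.2 = 2.739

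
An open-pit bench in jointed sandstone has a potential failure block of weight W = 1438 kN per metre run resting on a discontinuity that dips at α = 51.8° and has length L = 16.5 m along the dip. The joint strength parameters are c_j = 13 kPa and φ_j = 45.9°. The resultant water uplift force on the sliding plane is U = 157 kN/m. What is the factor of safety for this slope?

FS = 0.86

Resolving the block weight along and normal to the plane and applying the Mohr–Coulomb strength on the joint:
N' = W cosα − U = 1438·cos51.8° − 157 = 732.3 kN/m
Driving force T = W sinα = 1438·sin51.8° = 1130.1 kN/m
Resisting force R = c_j·L + N'·tanφ_j = 13·16.5 + 732.3·tan45.9° = 214.5 + 755.6 = 970.1 kN/m
FS = R / T = 970.1 / 1130.1 = 0.858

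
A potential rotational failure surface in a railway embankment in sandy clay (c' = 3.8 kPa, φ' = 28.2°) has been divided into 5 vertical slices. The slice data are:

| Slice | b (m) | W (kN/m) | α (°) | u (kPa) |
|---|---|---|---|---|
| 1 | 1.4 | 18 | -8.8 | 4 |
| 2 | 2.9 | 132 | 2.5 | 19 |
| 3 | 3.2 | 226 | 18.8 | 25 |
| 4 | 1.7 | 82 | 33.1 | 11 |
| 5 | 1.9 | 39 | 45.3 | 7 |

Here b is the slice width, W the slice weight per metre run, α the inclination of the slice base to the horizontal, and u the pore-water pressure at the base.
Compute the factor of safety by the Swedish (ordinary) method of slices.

FS = 1.31

Ordinary method of slices: FS = Σ[c'·Δl_i + (W_i cosα_i − u_i·Δl_i)·tanφ'] / Σ W_i sinα_i, with Δl_i = b_i / cosα_i.
Slice 1: Δl = 1.4/cos(-8.8°) = 1.417 m; N'_1 = 18·cos(-8.8°) − 4·1.417 = 12.1; c'Δl = 5.38; W sinα = -2.8
Slice 2: Δl = 2.9/cos2.5° = 2.903 m; N'_2 = 132·cos2.5° − 19·2.903 = 76.7; c'Δl = 11.03; W sinα = 5.8
Slice 3: Δl = 3.2/cos18.8° = 3.380 m; N'_3 = 226·cos18.8° − 25·3.380 = 129.4; c'Δl = 12.85; W sinα = 72.8
Slice 4: Δl = 1.7/cos33.1° = 2.029 m; N'_4 = 82·cos33.1° − 11·2.029 = 46.4; c'Δl = 7.71; W sinα = 44.8
Slice 5: Δl = 1.9/cos45.3° = 2.701 m; N'_5 = 39·cos45.3° − 7·2.701 = 8.5; c'Δl = 10.26; W sinα = 27.7
Σc'Δl = 47.2 kN/m; ΣN' = 273.2 kN/m; ΣW sinα = 148.3 kN/m
Resisting = 47.2 + 273.2·tan28.2° = 47.2 + 146.5 = 193.7 kN/m
FS = 193.7 / 148.3 = 1.306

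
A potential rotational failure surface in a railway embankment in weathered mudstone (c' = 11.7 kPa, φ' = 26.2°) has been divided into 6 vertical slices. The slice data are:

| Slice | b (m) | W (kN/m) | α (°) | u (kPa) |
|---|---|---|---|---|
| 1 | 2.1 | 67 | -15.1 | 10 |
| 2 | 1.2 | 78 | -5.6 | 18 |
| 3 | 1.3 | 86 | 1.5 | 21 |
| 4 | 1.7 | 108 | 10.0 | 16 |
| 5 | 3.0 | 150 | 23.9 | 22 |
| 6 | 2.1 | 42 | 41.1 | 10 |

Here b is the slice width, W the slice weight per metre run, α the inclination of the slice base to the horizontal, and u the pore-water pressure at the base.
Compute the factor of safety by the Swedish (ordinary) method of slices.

FS = 3.51

Ordinary method of slices: FS = Σ[c'·Δl_i + (W_i cosα_i − u_i·Δl_i)·tanφ'] / Σ W_i sinα_i, with Δl_i = b_i / cosα_i.
Slice 1: Δl = 2.1/cos(-15.1°) = 2.175 m; N'_1 = 67·cos(-15.1°) − 10·2.175 = 42.9; c'Δl = 25.45; W sinα = -17.5
Slice 2: Δl = 1.2/cos(-5.6°) = 1.206 m; N'_2 = 78·cos(-5.6°) − 18·1.206 = 55.9; c'Δl = 14.11; W sinα = -7.6
Slice 3: Δl = 1.3/cos1.5° = 1.300 m; N'_3 = 86·cos1.5° − 21·1.300 = 58.7; c'Δl = 15.22; W sinα = 2.3
Slice 4: Δl = 1.7/cos10.0° = 1.726 m; N'_4 = 108·cos10.0° − 16·1.726 = 78.7; c'Δl = 20.20; W sinα = 18.8
Slice 5: Δl = 3.0/cos23.9° = 3.281 m; N'_5 = 150·cos23.9° − 22·3.281 = 64.9; c'Δl = 38.39; W sinα = 60.8
Slice 6: Δl = 2.1/cos41.1° = 2.787 m; N'_6 = 42·cos41.1° − 10·2.787 = 3.8; c'Δl = 32.61; W sinα = 27.6
Σc'Δl = 146.0 kN/m; ΣN' = 305.0 kN/m; ΣW sinα = 84.3 kN/m
Resisting = 146.0 + 305.0·tan26.2° = 146.0 + 150.1 = 296.0 kN/m
FS = 296.0 / 84.3 = 3.511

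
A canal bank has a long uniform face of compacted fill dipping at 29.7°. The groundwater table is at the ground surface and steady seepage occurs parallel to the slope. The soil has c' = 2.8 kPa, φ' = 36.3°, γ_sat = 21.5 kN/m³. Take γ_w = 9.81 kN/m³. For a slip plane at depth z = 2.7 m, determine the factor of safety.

With seepage parallel to the slope and the water table at the surface, the effective normal stress on the slip plane uses the buoyant unit weight γ' = γ_sat − γ_w while the driving shear stress uses γ_sat:
FS = [c' + γ' z cos²β tanφ'] / [γ_sat z sinβ cosβ]
γ' = 21.5 − 9.81 = 11.69 kN/m³
Numerator = 2.8 + 11.69·2.7·cos²29.7°·tan36.3° = 2.8 + 11.69·2.7·0.7545·0.7346 = 20.294 kPa
Denominator = 21.5·2.7·sin29.7°·cos29.7° = 21.5·2.7·0.4955·0.8686 = 24.983 kPa
FS = 20.294 / 24.983 = 0.812

FS = 0.81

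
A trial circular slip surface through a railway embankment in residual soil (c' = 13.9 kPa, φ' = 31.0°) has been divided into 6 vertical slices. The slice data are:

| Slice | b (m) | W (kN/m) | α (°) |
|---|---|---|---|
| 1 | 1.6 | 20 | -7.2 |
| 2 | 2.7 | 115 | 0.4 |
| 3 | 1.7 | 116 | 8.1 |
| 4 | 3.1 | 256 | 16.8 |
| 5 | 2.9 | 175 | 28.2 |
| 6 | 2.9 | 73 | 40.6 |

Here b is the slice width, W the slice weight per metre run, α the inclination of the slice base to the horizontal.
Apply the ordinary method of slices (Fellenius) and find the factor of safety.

Ordinary method of slices: FS = Σ[c'·Δl_i + (W_i cosα_i)·tanφ'] / Σ W_i sinα_i, with Δl_i = b_i / cosα_i.
Slice 1: Δl = 1.6/cos(-7.2°) = 1.613 m; N'_1 = 20·cos(-7.2°) = 19.8; c'Δl = 22.42; W sinα = -2.5
Slice 2: Δl = 2.7/cos0.4° = 2.700 m; N'_2 = 115·cos0.4° = 115.0; c'Δl = 37.53; W sinα = 0.8
Slice 3: Δl = 1.7/cos8.1° = 1.717 m; N'_3 = 116·cos8.1° = 114.8; c'Δl = 23.87; W sinα = 16.3
Slice 4: Δl = 3.1/cos16.8° = 3.238 m; N'_4 = 256·cos16.8° = 245.1; c'Δl = 45.01; W sinα = 74.0
Slice 5: Δl = 2.9/cos28.2° = 3.291 m; N'_5 = 175·cos28.2° = 154.2; c'Δl = 45.74; W sinα = 82.7
Slice 6: Δl = 2.9/cos40.6° = 3.819 m; N'_6 = 73·cos40.6° = 55.4; c'Δl = 53.09; W sinα = 47.5
Σc'Δl = 227.7 kN/m; ΣN' = 704.4 kN/m; ΣW sinα = 218.8 kN/m
Resisting = 227.7 + 704.4·tan31.0° = 227.7 + 423.3 = 650.9 kN/m
FS = 650.9 / 218.8 = 2.974

FS = 2.97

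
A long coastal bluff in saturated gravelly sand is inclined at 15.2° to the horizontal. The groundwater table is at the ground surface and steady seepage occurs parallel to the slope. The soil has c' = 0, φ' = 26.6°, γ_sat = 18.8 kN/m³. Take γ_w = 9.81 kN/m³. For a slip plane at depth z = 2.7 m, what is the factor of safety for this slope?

With seepage parallel to the slope and the water table at the surface, the effective normal stress on the slip plane uses the buoyant unit weight γ' = γ_sat − γ_w while the driving shear stress uses γ_sat:
FS = [c' + γ' z cos²β tanφ'] / [γ_sat z sinβ cosβ]
(For c' = 0 this reduces to FS = (γ'/γ_sat)·tanφ'/tanβ.)
γ' = 18.8 − 9.81 = 8.99 kN/m³
Numerator = 0.0 + 8.99·2.7·cos²15.2°·tan26.6° = 0.0 + 8.99·2.7·0.9313·0.5008 = 11.319 kPa
Denominator = 18.8·2.7·sin15.2°·cos15.2° = 18.8·2.7·0.2622·0.9650 = 12.843 kPa
FS = 11.319 / 12.843 = 0.881

FS = 0.88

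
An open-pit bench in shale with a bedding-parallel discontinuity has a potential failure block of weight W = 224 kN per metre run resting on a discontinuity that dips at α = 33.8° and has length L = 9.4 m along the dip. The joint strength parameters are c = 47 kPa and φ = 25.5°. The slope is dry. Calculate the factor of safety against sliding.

FS = 4.26

Resolving the block weight along and normal to the plane and applying the Mohr–Coulomb strength on the joint:
N' = W cosα = 224·cos33.8° = 186.1 kN/m
Driving force T = W sinα = 224·sin33.8° = 124.6 kN/m
Resisting force R = c·L + N'·tanφ = 47·9.4 + 186.1·tan25.5° = 441.8 + 88.8 = 530.6 kN/m
FS = R / T = 530.6 / 124.6 = 4.258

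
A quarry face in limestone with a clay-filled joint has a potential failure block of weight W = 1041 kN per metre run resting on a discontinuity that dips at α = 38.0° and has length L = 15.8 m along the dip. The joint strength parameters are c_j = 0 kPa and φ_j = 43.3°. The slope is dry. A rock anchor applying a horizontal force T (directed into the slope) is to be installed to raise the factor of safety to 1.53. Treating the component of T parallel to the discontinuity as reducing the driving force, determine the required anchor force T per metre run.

Resolving forces along and normal to the sliding plane, with the horizontal anchor force T adding T·sinα to the effective normal force and T·cosα acting up the plane against the driving force:
FS = [c_jL + (W cosα + T sinα) tanφ_j] / [W sinα − T cosα]
Without the anchor: N' = 820.3 kN/m, driving T_d = 640.9 kN/m, resisting R = 0·15.8 + 820.3·tan43.3° = 773.0 kN/m, FS = 1.21.
Setting FS = 1.53 and solving for T:
1.53·(640.9 − T cos38.0°) = 773.0 + T sin38.0°·tan43.3°
T·(sin38.0°·tan43.3° + 1.53·cos38.0°) = 1.53·640.9 − 773.0
T·(0.6157·0.9424 + 1.53·0.7880) = 980.6 − 773.0 = 207.6
T·1.7858 = 207.6
T = 116.2 kN/m

T = 116 kN/m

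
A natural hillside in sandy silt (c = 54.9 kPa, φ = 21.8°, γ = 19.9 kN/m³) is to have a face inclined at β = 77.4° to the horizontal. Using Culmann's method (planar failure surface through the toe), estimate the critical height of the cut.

H_c = 22.99 m

Culmann's analysis gives the critical failure plane at α_cr = (β + φ)/2 = (77.4 + 21.8)/2 = 49.6°, and the critical height
H_c = (4c/γ) · sinβ cosφ / [1 − cos(β − φ)]
    = (4·54.9/19.9) · sin77.4°·cos21.8° / [1 − cos(55.6°)]
    = 11.035 · 0.9759·0.9285 / [1 − 0.5650]
    = 11.035 · 0.9061 / 0.4350
    = 22.99 m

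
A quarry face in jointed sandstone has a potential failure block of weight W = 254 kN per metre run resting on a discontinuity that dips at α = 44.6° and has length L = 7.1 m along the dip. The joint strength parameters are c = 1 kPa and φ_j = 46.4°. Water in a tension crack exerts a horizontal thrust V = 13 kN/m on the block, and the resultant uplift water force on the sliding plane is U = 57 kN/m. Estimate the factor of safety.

Resolving the block weight along and normal to the plane and applying the Mohr–Coulomb strength on the joint:
N' = W cosα − U − V sinα = 254·cos44.6° − 57 − 13·sin44.6° = 114.7 kN/m
Driving force T = W sinα + V cosα = 254·sin44.6° + 13·cos44.6° = 187.6 kN/m
Resisting force R = c·L + N'·tanφ_j = 1·7.1 + 114.7·tan46.4° = 7.1 + 120.5 = 127.6 kN/m
FS = R / T = 127.6 / 187.6 = 0.680

FS = 0.68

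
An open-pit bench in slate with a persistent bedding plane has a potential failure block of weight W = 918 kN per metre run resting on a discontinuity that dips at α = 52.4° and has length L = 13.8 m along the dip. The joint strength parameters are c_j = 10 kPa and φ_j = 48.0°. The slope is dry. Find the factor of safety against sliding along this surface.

Resolving the block weight along and normal to the plane and applying the Mohr–Coulomb strength on the joint:
N' = W cosα = 918·cos52.4° = 560.1 kN/m
Driving force T = W sinα = 918·sin52.4° = 727.3 kN/m
Resisting force R = c_j·L + N'·tanφ_j = 10·13.8 + 560.1·tan48.0° = 138.0 + 622.1 = 760.1 kN/m
FS = R / T = 760.1 / 727.3 = 1.045

FS = 1.05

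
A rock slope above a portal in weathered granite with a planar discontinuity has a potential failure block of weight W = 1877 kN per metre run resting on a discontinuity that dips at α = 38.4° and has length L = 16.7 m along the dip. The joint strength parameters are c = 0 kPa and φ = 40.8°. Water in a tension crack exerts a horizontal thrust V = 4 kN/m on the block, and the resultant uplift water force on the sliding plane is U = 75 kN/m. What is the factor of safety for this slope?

FS = 1.03

Resolving the block weight along and normal to the plane and applying the Mohr–Coulomb strength on the joint:
N' = W cosα − U − V sinα = 1877·cos38.4° − 75 − 4·sin38.4° = 1393.5 kN/m
Driving force T = W sinα + V cosα = 1877·sin38.4° + 4·cos38.4° = 1169.0 kN/m
Resisting force R = c·L + N'·tanφ = 0·16.7 + 1393.5·tan40.8° = 0.0 + 1202.8 = 1202.8 kN/m
FS = R / T = 1202.8 / 1169.0 = 1.029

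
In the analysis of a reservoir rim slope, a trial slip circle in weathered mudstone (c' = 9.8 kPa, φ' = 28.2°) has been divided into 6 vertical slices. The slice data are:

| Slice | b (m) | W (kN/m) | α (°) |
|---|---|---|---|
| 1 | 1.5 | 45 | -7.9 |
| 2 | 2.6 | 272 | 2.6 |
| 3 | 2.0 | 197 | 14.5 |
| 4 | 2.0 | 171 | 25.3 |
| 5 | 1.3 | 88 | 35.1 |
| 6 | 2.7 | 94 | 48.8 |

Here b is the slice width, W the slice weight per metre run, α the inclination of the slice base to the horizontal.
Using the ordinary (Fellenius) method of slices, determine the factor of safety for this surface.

FS = 2.26

Ordinary method of slices: FS = Σ[c'·Δl_i + (W_i cosα_i)·tanφ'] / Σ W_i sinα_i, with Δl_i = b_i / cosα_i.
Slice 1: Δl = 1.5/cos(-7.9°) = 1.514 m; N'_1 = 45·cos(-7.9°) = 44.6; c'Δl = 14.84; W sinα = -6.2
Slice 2: Δl = 2.6/cos2.6° = 2.603 m; N'_2 = 272·cos2.6° = 271.7; c'Δl = 25.51; W sinα = 12.3
Slice 3: Δl = 2.0/cos14.5° = 2.066 m; N'_3 = 197·cos14.5° = 190.7; c'Δl = 20.24; W sinα = 49.3
Slice 4: Δl = 2.0/cos25.3° = 2.212 m; N'_4 = 171·cos25.3° = 154.6; c'Δl = 21.68; W sinα = 73.1
Slice 5: Δl = 1.3/cos35.1° = 1.589 m; N'_5 = 88·cos35.1° = 72.0; c'Δl = 15.57; W sinα = 50.6
Slice 6: Δl = 2.7/cos48.8° = 4.099 m; N'_6 = 94·cos48.8° = 61.9; c'Δl = 40.17; W sinα = 70.7
Σc'Δl = 138.0 kN/m; ΣN' = 795.5 kN/m; ΣW sinα = 249.9 kN/m
Resisting = 138.0 + 795.5·tan28.2° = 138.0 + 426.6 = 564.6 kN/m
FS = 564.6 / 249.9 = 2.259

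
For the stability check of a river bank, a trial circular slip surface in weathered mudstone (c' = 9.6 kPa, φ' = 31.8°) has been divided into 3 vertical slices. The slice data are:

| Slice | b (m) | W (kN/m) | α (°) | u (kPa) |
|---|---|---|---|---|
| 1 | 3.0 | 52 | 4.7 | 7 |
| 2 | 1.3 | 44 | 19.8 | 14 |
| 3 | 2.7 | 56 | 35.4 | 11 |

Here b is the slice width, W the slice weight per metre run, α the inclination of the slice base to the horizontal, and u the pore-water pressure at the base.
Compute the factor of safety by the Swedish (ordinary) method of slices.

FS = 2.18

Ordinary method of slices: FS = Σ[c'·Δl_i + (W_i cosα_i − u_i·Δl_i)·tanφ'] / Σ W_i sinα_i, with Δl_i = b_i / cosα_i.
Slice 1: Δl = 3.0/cos4.7° = 3.010 m; N'_1 = 52·cos4.7° − 7·3.010 = 30.8; c'Δl = 28.90; W sinα = 4.3
Slice 2: Δl = 1.3/cos19.8° = 1.382 m; N'_2 = 44·cos19.8° − 14·1.382 = 22.1; c'Δl = 13.26; W sinα = 14.9
Slice 3: Δl = 2.7/cos35.4° = 3.312 m; N'_3 = 56·cos35.4° − 11·3.312 = 9.2; c'Δl = 31.80; W sinα = 32.4
Σc'Δl = 74.0 kN/m; ΣN' = 62.0 kN/m; ΣW sinα = 51.6 kN/m
Resisting = 74.0 + 62.0·tan31.8° = 74.0 + 38.5 = 112.4 kN/m
FS = 112.4 / 51.6 = 2.178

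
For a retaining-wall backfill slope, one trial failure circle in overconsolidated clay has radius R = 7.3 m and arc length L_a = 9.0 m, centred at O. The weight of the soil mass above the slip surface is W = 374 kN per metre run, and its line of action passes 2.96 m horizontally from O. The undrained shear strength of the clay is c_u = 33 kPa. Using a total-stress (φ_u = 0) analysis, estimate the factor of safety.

Taking moments about the centre O, the resisting moment is provided by the undrained shear strength acting along the arc:
M_R = c_u·L_a·R = 33·9.00·7.3 = 2168.1 kN·m/m
M_D = W·d = 374·2.96 = 1107.0 kN·m/m
FS = M_R / M_D = 2168.1 / 1107.0 = 1.958

FS = 1.96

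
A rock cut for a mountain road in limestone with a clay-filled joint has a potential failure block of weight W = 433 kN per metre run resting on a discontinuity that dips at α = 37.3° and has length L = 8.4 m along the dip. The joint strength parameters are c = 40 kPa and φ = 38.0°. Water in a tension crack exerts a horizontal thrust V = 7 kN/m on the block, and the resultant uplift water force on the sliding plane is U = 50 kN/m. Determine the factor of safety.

FS = 2.10

Resolving the block weight along and normal to the plane and applying the Mohr–Coulomb strength on the joint:
N' = W cosα − U − V sinα = 433·cos37.3° − 50 − 7·sin37.3° = 290.2 kN/m
Driving force T = W sinα + V cosα = 433·sin37.3° + 7·cos37.3° = 268.0 kN/m
Resisting force R = c·L + N'·tanφ = 40·8.4 + 290.2·tan38.0° = 336.0 + 226.7 = 562.7 kN/m
FS = R / T = 562.7 / 268.0 = 2.100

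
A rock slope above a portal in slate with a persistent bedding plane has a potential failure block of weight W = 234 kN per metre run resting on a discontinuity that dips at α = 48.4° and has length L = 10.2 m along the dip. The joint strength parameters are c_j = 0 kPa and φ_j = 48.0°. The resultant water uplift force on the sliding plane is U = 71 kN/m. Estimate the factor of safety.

FS = 0.54

Resolving the block weight along and normal to the plane and applying the Mohr–Coulomb strength on the joint:
N' = W cosα − U = 234·cos48.4° − 71 = 84.4 kN/m
Driving force T = W sinα = 234·sin48.4° = 175.0 kN/m
Resisting force R = c_j·L + N'·tanφ_j = 0·10.2 + 84.4·tan48.0° = 0.0 + 93.7 = 93.7 kN/m
FS = R / T = 93.7 / 175.0 = 0.535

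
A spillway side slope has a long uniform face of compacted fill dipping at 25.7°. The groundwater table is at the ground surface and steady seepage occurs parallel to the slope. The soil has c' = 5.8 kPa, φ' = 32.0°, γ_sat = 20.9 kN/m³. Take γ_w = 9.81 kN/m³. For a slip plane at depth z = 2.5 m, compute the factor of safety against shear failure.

With seepage parallel to the slope and the water table at the surface, the effective normal stress on the slip plane uses the buoyant unit weight γ' = γ_sat − γ_w while the driving shear stress uses γ_sat:
FS = [c' + γ' z cos²β tanφ'] / [γ_sat z sinβ cosβ]
γ' = 20.9 − 9.81 = 11.09 kN/m³
Numerator = 5.8 + 11.09·2.5·cos²25.7°·tan32.0° = 5.8 + 11.09·2.5·0.8119·0.6249 = 19.866 kPa
Denominator = 20.9·2.5·sin25.7°·cos25.7° = 20.9·2.5·0.4337·0.9011 = 20.417 kPa
FS = 19.866 / 20.417 = 0.973

FS = 0.97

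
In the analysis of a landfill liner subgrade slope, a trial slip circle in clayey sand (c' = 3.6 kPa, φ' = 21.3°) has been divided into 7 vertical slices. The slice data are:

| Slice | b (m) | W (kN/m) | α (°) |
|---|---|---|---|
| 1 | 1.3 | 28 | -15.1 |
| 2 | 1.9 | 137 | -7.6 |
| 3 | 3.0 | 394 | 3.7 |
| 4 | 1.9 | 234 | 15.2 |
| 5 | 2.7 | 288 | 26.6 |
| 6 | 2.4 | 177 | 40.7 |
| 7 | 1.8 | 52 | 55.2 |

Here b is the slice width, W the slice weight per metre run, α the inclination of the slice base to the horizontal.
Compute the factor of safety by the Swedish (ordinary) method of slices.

FS = 1.53

Ordinary method of slices: FS = Σ[c'·Δl_i + (W_i cosα_i)·tanφ'] / Σ W_i sinα_i, with Δl_i = b_i / cosα_i.
Slice 1: Δl = 1.3/cos(-15.1°) = 1.346 m; N'_1 = 28·cos(-15.1°) = 27.0; c'Δl = 4.85; W sinα = -7.3
Slice 2: Δl = 1.9/cos(-7.6°) = 1.917 m; N'_2 = 137·cos(-7.6°) = 135.8; c'Δl = 6.90; W sinα = -18.1
Slice 3: Δl = 3.0/cos3.7° = 3.006 m; N'_3 = 394·cos3.7° = 393.2; c'Δl = 10.82; W sinα = 25.4
Slice 4: Δl = 1.9/cos15.2° = 1.969 m; N'_4 = 234·cos15.2° = 225.8; c'Δl = 7.09; W sinα = 61.4
Slice 5: Δl = 2.7/cos26.6° = 3.020 m; N'_5 = 288·cos26.6° = 257.5; c'Δl = 10.87; W sinα = 129.0
Slice 6: Δl = 2.4/cos40.7° = 3.166 m; N'_6 = 177·cos40.7° = 134.2; c'Δl = 11.40; W sinα = 115.4
Slice 7: Δl = 1.8/cos55.2° = 3.154 m; N'_7 = 52·cos55.2° = 29.7; c'Δl = 11.35; W sinα = 42.7
Σc'Δl = 63.3 kN/m; ΣN' = 1203.2 kN/m; ΣW sinα = 348.4 kN/m
Resisting = 63.3 + 1203.2·tan21.3° = 63.3 + 469.1 = 532.4 kN/m
FS = 532.4 / 348.4 = 1.528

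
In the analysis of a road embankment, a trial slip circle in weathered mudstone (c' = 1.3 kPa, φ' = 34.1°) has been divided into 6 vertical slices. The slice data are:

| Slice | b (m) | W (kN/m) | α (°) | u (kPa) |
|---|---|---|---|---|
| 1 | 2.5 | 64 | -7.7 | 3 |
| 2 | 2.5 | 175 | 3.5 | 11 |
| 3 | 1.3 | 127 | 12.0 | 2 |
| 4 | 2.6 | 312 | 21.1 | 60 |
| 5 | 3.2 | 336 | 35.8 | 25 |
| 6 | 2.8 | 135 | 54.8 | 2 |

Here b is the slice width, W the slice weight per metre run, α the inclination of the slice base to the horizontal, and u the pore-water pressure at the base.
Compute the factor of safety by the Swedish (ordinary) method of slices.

FS = 1.10

Ordinary method of slices: FS = Σ[c'·Δl_i + (W_i cosα_i − u_i·Δl_i)·tanφ'] / Σ W_i sinα_i, with Δl_i = b_i / cosα_i.
Slice 1: Δl = 2.5/cos(-7.7°) = 2.523 m; N'_1 = 64·cos(-7.7°) − 3·2.523 = 55.9; c'Δl = 3.28; W sinα = -8.6
Slice 2: Δl = 2.5/cos3.5° = 2.505 m; N'_2 = 175·cos3.5° − 11·2.505 = 147.1; c'Δl = 3.26; W sinα = 10.7
Slice 3: Δl = 1.3/cos12.0° = 1.329 m; N'_3 = 127·cos12.0° − 2·1.329 = 121.6; c'Δl = 1.73; W sinα = 26.4
Slice 4: Δl = 2.6/cos21.1° = 2.787 m; N'_4 = 312·cos21.1° − 60·2.787 = 123.9; c'Δl = 3.62; W sinα = 112.3
Slice 5: Δl = 3.2/cos35.8° = 3.945 m; N'_5 = 336·cos35.8° − 25·3.945 = 173.9; c'Δl = 5.13; W sinα = 196.5
Slice 6: Δl = 2.8/cos54.8° = 4.857 m; N'_6 = 135·cos54.8° − 2·4.857 = 68.1; c'Δl = 6.31; W sinα = 110.3
Σc'Δl = 23.3 kN/m; ΣN' = 690.4 kN/m; ΣW sinα = 447.7 kN/m
Resisting = 23.3 + 690.4·tan34.1° = 23.3 + 467.4 = 490.8 kN/m
FS = 490.8 / 447.7 = 1.096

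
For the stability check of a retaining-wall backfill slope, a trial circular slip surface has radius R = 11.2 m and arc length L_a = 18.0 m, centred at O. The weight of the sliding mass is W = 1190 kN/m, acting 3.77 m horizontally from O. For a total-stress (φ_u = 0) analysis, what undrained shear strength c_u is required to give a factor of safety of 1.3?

FS = c_u·L_a·R / (W·d), so c_u = FS·W·d / (L_a·R).
c_u = 1.3·1190·3.77 / (18.00·11.2) = 5832.2 / 201.60 = 28.93 kPa

c_u = 28.9 kPa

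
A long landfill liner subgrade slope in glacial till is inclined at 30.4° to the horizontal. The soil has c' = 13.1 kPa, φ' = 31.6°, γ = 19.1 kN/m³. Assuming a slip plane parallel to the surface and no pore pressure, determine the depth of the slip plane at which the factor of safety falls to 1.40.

z = 4.47 m

Setting FS = 1.40 in FS = [c' + γz cos²β tanφ'] / [γz sinβ cosβ] and solving for z:
z = c' / [γ cosβ (FS·sinβ − cosβ·tanφ')]
  = 13.1 / [19.1·cos30.4°·(1.40·sin30.4° − cos30.4°·tan31.6°)]
  = 13.1 / [19.1·0.8625·(1.40·0.5060 − 0.8625·0.6152)]
  = 13.1 / 2.9295 = 4.472 m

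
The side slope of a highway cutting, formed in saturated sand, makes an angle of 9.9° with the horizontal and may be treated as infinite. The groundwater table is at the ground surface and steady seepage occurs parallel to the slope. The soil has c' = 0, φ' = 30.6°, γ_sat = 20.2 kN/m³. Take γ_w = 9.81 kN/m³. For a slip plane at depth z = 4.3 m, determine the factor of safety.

With seepage parallel to the slope and the water table at the surface, the effective normal stress on the slip plane uses the buoyant unit weight γ' = γ_sat − γ_w while the driving shear stress uses γ_sat:
FS = [c' + γ' z cos²β tanφ'] / [γ_sat z sinβ cosβ]
(For c' = 0 this reduces to FS = (γ'/γ_sat)·tanφ'/tanβ.)
γ' = 20.2 − 9.81 = 10.39 kN/m³
Numerator = 0.0 + 10.39·4.3·cos²9.9°·tan30.6° = 0.0 + 10.39·4.3·0.9704·0.5914 = 25.641 kPa
Denominator = 20.2·4.3·sin9.9°·cos9.9° = 20.2·4.3·0.1719·0.9851 = 14.711 kPa
FS = 25.641 / 14.711 = 1.743

FS = 1.74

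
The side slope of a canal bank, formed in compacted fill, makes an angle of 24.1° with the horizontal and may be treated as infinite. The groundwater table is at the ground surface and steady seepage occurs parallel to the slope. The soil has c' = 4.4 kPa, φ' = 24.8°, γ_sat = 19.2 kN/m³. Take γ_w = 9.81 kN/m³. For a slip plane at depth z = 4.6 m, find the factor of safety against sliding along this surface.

FS = 0.64

With seepage parallel to the slope and the water table at the surface, the effective normal stress on the slip plane uses the buoyant unit weight γ' = γ_sat − γ_w while the driving shear stress uses γ_sat:
FS = [c' + γ' z cos²β tanφ'] / [γ_sat z sinβ cosβ]
γ' = 19.2 − 9.81 = 9.39 kN/m³
Numerator = 4.4 + 9.39·4.6·cos²24.1°·tan24.8° = 4.4 + 9.39·4.6·0.8333·0.4621 = 21.031 kPa
Denominator = 19.2·4.6·sin24.1°·cos24.1° = 19.2·4.6·0.4083·0.9128 = 32.920 kPa
FS = 21.031 / 32.920 = 0.639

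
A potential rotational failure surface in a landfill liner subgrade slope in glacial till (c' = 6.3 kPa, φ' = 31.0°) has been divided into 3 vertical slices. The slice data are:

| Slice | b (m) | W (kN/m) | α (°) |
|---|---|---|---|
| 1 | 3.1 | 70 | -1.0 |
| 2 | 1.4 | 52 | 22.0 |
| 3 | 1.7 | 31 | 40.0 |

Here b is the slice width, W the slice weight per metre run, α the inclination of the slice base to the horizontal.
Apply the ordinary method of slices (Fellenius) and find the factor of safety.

FS = 3.36

Ordinary method of slices: FS = Σ[c'·Δl_i + (W_i cosα_i)·tanφ'] / Σ W_i sinα_i, with Δl_i = b_i / cosα_i.
Slice 1: Δl = 3.1/cos(-1.0°) = 3.100 m; N'_1 = 70·cos(-1.0°) = 70.0; c'Δl = 19.53; W sinα = -1.2
Slice 2: Δl = 1.4/cos22.0° = 1.510 m; N'_2 = 52·cos22.0° = 48.2; c'Δl = 9.51; W sinα = 19.5
Slice 3: Δl = 1.7/cos40.0° = 2.219 m; N'_3 = 31·cos40.0° = 23.7; c'Δl = 13.98; W sinα = 19.9
Σc'Δl = 43.0 kN/m; ΣN' = 142.0 kN/m; ΣW sinα = 38.2 kN/m
Resisting = 43.0 + 142.0·tan31.0° = 43.0 + 85.3 = 128.3 kN/m
FS = 128.3 / 38.2 = 3.361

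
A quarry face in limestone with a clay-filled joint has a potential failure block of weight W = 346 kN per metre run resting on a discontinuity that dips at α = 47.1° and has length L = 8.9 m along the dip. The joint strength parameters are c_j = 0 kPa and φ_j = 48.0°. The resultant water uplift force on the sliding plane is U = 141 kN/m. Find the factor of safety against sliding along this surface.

FS = 0.41

Resolving the block weight along and normal to the plane and applying the Mohr–Coulomb strength on the joint:
N' = W cosα − U = 346·cos47.1° − 141 = 94.5 kN/m
Driving force T = W sinα = 346·sin47.1° = 253.5 kN/m
Resisting force R = c_j·L + N'·tanφ_j = 0·8.9 + 94.5·tan48.0° = 0.0 + 105.0 = 105.0 kN/m
FS = R / T = 105.0 / 253.5 = 0.414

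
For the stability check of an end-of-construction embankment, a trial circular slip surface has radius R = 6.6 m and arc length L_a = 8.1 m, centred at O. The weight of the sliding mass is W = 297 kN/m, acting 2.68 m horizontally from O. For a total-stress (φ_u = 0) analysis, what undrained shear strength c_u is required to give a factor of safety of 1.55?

c_u = 23.1 kPa

FS = c_u·L_a·R / (W·d), so c_u = FS·W·d / (L_a·R).
c_u = 1.55·297·2.68 / (8.10·6.6) = 1233.7 / 53.46 = 23.08 kPa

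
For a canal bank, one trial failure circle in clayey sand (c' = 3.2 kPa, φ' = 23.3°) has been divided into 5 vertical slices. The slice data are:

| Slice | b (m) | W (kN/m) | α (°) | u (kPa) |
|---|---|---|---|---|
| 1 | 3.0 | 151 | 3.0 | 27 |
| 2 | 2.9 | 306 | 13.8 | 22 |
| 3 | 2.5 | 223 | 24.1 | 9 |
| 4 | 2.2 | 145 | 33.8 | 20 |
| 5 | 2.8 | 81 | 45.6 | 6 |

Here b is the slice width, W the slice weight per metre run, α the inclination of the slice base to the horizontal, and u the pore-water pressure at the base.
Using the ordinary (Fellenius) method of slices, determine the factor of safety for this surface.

Ordinary method of slices: FS = Σ[c'·Δl_i + (W_i cosα_i − u_i·Δl_i)·tanφ'] / Σ W_i sinα_i, with Δl_i = b_i / cosα_i.
Slice 1: Δl = 3.0/cos3.0° = 3.004 m; N'_1 = 151·cos3.0° − 27·3.004 = 69.7; c'Δl = 9.61; W sinα = 7.9
Slice 2: Δl = 2.9/cos13.8° = 2.986 m; N'_2 = 306·cos13.8° − 22·2.986 = 231.5; c'Δl = 9.56; W sinα = 73.0
Slice 3: Δl = 2.5/cos24.1° = 2.739 m; N'_3 = 223·cos24.1° − 9·2.739 = 178.9; c'Δl = 8.76; W sinα = 91.1
Slice 4: Δl = 2.2/cos33.8° = 2.647 m; N'_4 = 145·cos33.8° − 20·2.647 = 67.5; c'Δl = 8.47; W sinα = 80.7
Slice 5: Δl = 2.8/cos45.6° = 4.002 m; N'_5 = 81·cos45.6° − 6·4.002 = 32.7; c'Δl = 12.81; W sinα = 57.9
Σc'Δl = 49.2 kN/m; ΣN' = 580.3 kN/m; ΣW sinα = 310.5 kN/m
Resisting = 49.2 + 580.3·tan23.3° = 49.2 + 249.9 = 299.1 kN/m
FS = 299.1 / 310.5 = 0.963

FS = 0.96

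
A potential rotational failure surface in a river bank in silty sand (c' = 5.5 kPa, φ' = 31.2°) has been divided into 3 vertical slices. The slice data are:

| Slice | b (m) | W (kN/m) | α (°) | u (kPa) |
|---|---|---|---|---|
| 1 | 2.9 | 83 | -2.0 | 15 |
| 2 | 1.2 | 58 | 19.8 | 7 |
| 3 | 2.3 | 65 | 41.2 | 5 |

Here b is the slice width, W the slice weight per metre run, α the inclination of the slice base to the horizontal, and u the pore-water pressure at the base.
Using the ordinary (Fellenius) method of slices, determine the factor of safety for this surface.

Ordinary method of slices: FS = Σ[c'·Δl_i + (W_i cosα_i − u_i·Δl_i)·tanφ'] / Σ W_i sinα_i, with Δl_i = b_i / cosα_i.
Slice 1: Δl = 2.9/cos(-2.0°) = 2.902 m; N'_1 = 83·cos(-2.0°) − 15·2.902 = 39.4; c'Δl = 15.96; W sinα = -2.9
Slice 2: Δl = 1.2/cos19.8° = 1.275 m; N'_2 = 58·cos19.8° − 7·1.275 = 45.6; c'Δl = 7.01; W sinα = 19.6
Slice 3: Δl = 2.3/cos41.2° = 3.057 m; N'_3 = 65·cos41.2° − 5·3.057 = 33.6; c'Δl = 16.81; W sinα = 42.8
Σc'Δl = 39.8 kN/m; ΣN' = 118.7 kN/m; ΣW sinα = 59.6 kN/m
Resisting = 39.8 + 118.7·tan31.2° = 39.8 + 71.9 = 111.7 kN/m
FS = 111.7 / 59.6 = 1.875

FS = 1.87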